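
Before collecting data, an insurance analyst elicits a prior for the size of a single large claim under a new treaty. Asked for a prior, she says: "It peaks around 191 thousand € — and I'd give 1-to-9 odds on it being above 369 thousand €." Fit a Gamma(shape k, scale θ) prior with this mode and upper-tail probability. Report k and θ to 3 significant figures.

k ≈ 5.41, θ ≈ 43.3

Gamma(k,θ) with k>1 has mode (k−1)θ, so θ = 191/(k−1).
Need P(X < 369) = 0.9 with θ tied to k this way. Start at k = 2, θ = 191: P(X<369) ≈ 0.575.
Too low — raise k to concentrate. Iterating converges to k ≈ 5.41.
Then θ = 191/(5.41−1) ≈ 43.3.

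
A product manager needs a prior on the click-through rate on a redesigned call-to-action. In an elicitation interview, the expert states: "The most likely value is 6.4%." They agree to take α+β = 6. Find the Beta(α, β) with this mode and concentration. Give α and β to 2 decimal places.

For α,β > 1 the Beta mode is (α−1)/(α+β−2). With α+β = 6, the mode is (α−1)/4.
Set (α−1)/4 = 0.064 → α = 1 + 0.064·4 = 1.26.
β = 6 − α = 4.74.

α = 1.26, β = 4.74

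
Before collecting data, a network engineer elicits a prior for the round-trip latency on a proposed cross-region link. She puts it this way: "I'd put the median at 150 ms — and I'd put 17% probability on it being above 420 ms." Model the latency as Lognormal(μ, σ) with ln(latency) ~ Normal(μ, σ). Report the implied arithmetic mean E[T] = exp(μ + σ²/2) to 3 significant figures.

E[T] ≈ 268 ms

If T ~ Lognormal(μ,σ) then ln T ~ Normal(μ,σ), so the p-quantile of ln T is μ + z_p·σ.
ln(150) = 5.011 and ln(420) = 6.04; z_{0.5} = 0, z_{0.83} = 0.9542.
σ = (6.04 − 5.011)/(0.9542 − (0)) = 1.079.
μ = 5.011 − (0)·1.079 = 5.011.
E[T] = exp(μ + σ²/2) = exp(5.011 + 0.5822) = 268 ms.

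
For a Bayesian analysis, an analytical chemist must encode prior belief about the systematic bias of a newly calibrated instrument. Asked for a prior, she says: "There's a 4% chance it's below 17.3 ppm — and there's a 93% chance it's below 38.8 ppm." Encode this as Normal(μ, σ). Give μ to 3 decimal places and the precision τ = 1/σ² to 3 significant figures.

The p-quantile of Normal(μ,σ) is μ + z_p·σ, with z_{0.04} = -1.751 and z_{0.93} = 1.476.
Eliminate σ: μ = (z₂·x₁ − z₁·x₂)/(z₂ − z₁) = (1.476·17.3 − (-1.751)·38.8)/3.226 = 28.966.
Then σ = (x₂ − x₁)/(z₂ − z₁) = (38.8 − 17.3)/3.226 = 6.664.
Precision τ = 1/σ² = 1/6.664² = 0.0225.

μ = 28.966, τ = 0.0225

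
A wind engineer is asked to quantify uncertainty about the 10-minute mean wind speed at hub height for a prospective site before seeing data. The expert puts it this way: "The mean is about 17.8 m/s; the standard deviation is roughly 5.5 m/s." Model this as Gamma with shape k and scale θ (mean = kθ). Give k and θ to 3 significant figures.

For Gamma(k, scale θ): mean = kθ, variance = kθ², so CV = 1/√k.
CV = SD/mean = 5.5/17.8 = 0.309, hence k = 1/CV² = 10.5.
Then θ = mean/k = 17.8/10.5 = 1.7.

k ≈ 10.5, θ ≈ 1.7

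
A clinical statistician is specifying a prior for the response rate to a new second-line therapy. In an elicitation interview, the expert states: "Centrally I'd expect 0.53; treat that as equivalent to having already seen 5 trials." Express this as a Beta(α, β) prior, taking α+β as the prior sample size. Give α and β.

α = 2.65, β = 2.35

Under the effective-sample-size interpretation, Beta(α, β) has prior mean α/(α+β) and prior sample size α+β.
So α+β = 5 and α/(α+β) = 0.53, giving α = 0.53·5 = 2.65 and β = 5 − 2.65 = 2.35.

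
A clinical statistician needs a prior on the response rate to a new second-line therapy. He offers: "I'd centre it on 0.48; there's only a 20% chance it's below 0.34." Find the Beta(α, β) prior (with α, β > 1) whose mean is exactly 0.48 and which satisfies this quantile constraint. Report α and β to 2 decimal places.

α ≈ 4.41, β ≈ 4.78

With mean 0.48 fixed, write α = 0.48s, β = 0.52s where s = α+β.
Need P(θ < 0.34) = 0.2 under Beta(0.48s, 0.52s). Normal approximation: (q−m)/√(m(1−m)/s) ≈ z_{0.2} = -0.842, so s ≈ 0.48·0.52·(-0.842)²/(0.34−0.48)² = 9.0.
At s = 9.0: P(θ<0.34) ≈ 0.202. Adjusting to match 0.2 gives s ≈ 9.19.
So α = 0.48·9.19 ≈ 4.41, β = 0.52·9.19 ≈ 4.78.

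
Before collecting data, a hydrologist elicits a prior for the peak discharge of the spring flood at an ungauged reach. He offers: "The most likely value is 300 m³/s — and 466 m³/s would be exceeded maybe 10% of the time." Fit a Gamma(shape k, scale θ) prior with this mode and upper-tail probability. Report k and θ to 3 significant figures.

k ≈ 10.6, θ ≈ 31.1

Gamma(k,θ) with k>1 has mode (k−1)θ, so θ = 300/(k−1).
Need P(X < 466) = 0.9 with θ tied to k this way. Start at k = 2, θ = 300: P(X<466) ≈ 0.460.
Too low — raise k to concentrate. Iterating converges to k ≈ 10.6.
Then θ = 300/(10.6−1) ≈ 31.1.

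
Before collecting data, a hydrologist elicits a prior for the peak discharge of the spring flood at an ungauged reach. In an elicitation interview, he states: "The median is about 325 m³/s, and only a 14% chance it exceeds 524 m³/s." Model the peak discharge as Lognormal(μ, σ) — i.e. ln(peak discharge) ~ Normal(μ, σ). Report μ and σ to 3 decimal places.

μ ≈ 5.784, σ ≈ 0.442

If T ~ Lognormal(μ,σ) then ln T ~ Normal(μ,σ), so the p-quantile of ln T is μ + z_p·σ.
ln(325) = 5.784 and ln(524) = 6.261; z_{0.5} = 0, z_{0.86} = 1.08.
σ = (6.261 − 5.784)/(1.08 − (0)) = 0.442.
μ = 5.784 − (0)·0.442 = 5.784.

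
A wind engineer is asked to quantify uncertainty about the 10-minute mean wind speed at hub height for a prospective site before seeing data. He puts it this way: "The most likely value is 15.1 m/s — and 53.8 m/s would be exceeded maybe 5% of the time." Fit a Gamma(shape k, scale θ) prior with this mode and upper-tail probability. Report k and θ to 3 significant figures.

Gamma(k,θ) with k>1 has mode (k−1)θ, so θ = 15.1/(k−1).
Need P(X < 53.8) = 0.95 with θ tied to k this way. Start at k = 2, θ = 15.1: P(X<53.8) ≈ 0.871.
Too low — raise k to concentrate. Iterating converges to k ≈ 2.59.
Then θ = 15.1/(2.59−1) ≈ 9.47.

k ≈ 2.59, θ ≈ 9.47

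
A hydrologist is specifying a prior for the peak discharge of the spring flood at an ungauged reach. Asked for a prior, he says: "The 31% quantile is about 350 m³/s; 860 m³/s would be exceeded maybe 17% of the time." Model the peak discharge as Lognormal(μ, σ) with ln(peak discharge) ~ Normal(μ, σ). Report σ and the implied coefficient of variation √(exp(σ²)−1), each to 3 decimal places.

σ ≈ 0.620, CV ≈ 0.685

If T ~ Lognormal(μ,σ) then ln T ~ Normal(μ,σ), so the p-quantile of ln T is μ + z_p·σ.
ln(350) = 5.858 and ln(860) = 6.757; z_{0.31} = -0.4959, z_{0.83} = 0.9542.
σ = (6.757 − 5.858)/(0.9542 − (-0.4959)) = 0.620.
μ = 5.858 − (-0.4959)·0.620 = 6.165.
CV = √(exp(σ²)−1) = √(exp(0.3844)−1) = 0.685.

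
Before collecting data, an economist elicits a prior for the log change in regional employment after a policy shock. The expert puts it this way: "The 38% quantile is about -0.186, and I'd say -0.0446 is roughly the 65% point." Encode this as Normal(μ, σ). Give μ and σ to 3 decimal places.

μ = -0.123, σ = 0.205

For Normal(μ,σ), the p-quantile is μ + z_p·σ. Here z_{0.38} = -0.3055, z_{0.65} = 0.3853.
So -0.186 = μ − 0.3055σ and -0.0446 = μ + 0.3853σ.
Subtracting: σ = (-0.0446 − -0.186)/(0.3853 − (-0.3055)) = 0.205.
Then μ = -0.186 − (-0.3055)·0.205 = -0.123.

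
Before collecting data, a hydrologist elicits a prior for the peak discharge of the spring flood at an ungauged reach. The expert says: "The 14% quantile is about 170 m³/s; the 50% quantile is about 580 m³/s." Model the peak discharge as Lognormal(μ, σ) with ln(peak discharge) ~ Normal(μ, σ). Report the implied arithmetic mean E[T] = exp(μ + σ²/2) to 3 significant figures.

If T ~ Lognormal(μ,σ) then ln T ~ Normal(μ,σ), so the p-quantile of ln T is μ + z_p·σ.
ln(170) = 5.136 and ln(580) = 6.363; z_{0.14} = -1.08, z_{0.5} = 0.
σ = (6.363 − 5.136)/(0 − (-1.08)) = 1.136.
μ = 5.136 − (-1.08)·1.136 = 6.363.
E[T] = exp(μ + σ²/2) = exp(6.363 + 0.6452) = 1110 m³/s.

E[T] ≈ 1110 m³/s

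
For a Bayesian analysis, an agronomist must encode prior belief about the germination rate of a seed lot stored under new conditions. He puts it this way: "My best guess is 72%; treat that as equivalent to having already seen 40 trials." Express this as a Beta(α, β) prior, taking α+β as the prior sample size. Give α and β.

Under the effective-sample-size interpretation, Beta(α, β) has prior mean α/(α+β) and prior sample size α+β.
So α+β = 40 and α/(α+β) = 0.72, giving α = 0.72·40 = 28.8 and β = 40 − 28.8 = 11.2.

α = 28.8, β = 11.2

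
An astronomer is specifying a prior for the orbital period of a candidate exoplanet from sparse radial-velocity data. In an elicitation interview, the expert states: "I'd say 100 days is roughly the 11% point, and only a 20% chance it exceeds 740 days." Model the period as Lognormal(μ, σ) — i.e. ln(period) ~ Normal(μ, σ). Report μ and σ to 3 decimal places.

If T ~ Lognormal(μ,σ) then ln T ~ Normal(μ,σ), so the p-quantile of ln T is μ + z_p·σ.
ln(100) = 4.605 and ln(740) = 6.607; z_{0.11} = -1.227, z_{0.8} = 0.8416.
σ = (6.607 − 4.605)/(0.8416 − (-1.227)) = 0.968.
μ = 4.605 − (-1.227)·0.968 = 5.792.

μ ≈ 5.792, σ ≈ 0.968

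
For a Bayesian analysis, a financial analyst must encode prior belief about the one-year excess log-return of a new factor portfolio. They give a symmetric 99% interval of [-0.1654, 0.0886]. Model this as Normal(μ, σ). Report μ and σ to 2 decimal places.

A symmetric 99% interval runs μ ± z·σ with z = 2.576.
Half-width = 0.127, so σ = 0.127/2.576 = 0.05.
μ is the interval midpoint, -0.04.

μ = -0.04, σ = 0.05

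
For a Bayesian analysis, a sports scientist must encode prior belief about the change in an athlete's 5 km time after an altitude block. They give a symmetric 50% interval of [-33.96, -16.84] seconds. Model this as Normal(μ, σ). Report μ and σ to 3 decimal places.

A symmetric 50% interval runs μ ± z·σ with z = 0.6745.
Half-width = 8.56, so σ = 8.56/0.6745 = 12.691.
μ is the interval midpoint, -25.400.

μ = -25.400, σ = 12.691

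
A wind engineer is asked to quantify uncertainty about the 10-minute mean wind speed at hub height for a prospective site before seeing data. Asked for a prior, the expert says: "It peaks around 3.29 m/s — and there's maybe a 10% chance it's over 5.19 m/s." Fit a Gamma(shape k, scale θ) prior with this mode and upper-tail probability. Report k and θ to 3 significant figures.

k ≈ 10, θ ≈ 0.365

Gamma(k,θ) with k>1 has mode (k−1)θ, so θ = 3.29/(k−1).
Need P(X < 5.19) = 0.9 with θ tied to k this way. Start at k = 2, θ = 3.29: P(X<5.19) ≈ 0.468.
Too low — raise k to concentrate. Iterating converges to k ≈ 10.
Then θ = 3.29/(10−1) ≈ 0.365.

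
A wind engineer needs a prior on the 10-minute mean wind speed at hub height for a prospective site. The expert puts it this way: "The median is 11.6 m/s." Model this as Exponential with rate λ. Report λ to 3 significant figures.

Exponential median = ln 2 / λ, so λ = ln 2 / 11.6 = 0.0598.

λ ≈ 0.0598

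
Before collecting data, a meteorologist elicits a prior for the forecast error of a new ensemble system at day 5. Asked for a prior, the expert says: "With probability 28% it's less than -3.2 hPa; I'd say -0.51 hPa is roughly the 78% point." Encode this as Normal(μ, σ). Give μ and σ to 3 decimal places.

μ = -2.043, σ = 1.985

The p-quantile of Normal(μ,σ) is μ + z_p·σ, with z_{0.28} = -0.5828 and z_{0.78} = 0.7722.
Eliminate σ: μ = (z₂·x₁ − z₁·x₂)/(z₂ − z₁) = (0.7722·-3.2 − (-0.5828)·-0.51)/1.355 = -2.043.
Then σ = (x₂ − x₁)/(z₂ − z₁) = (-0.51 − -3.2)/1.355 = 1.985.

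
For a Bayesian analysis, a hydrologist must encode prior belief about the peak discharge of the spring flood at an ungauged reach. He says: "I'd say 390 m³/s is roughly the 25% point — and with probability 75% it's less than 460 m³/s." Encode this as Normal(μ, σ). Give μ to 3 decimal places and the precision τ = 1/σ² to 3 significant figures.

The p-quantile of Normal(μ,σ) is μ + z_p·σ, with z_{0.25} = -0.6745 and z_{0.75} = 0.6745.
Eliminate σ: μ = (z₂·x₁ − z₁·x₂)/(z₂ − z₁) = (0.6745·390 − (-0.6745)·460)/1.349 = 425.000.
Then σ = (x₂ − x₁)/(z₂ − z₁) = (460 − 390)/1.349 = 51.891.
Precision τ = 1/σ² = 1/51.89² = 0.000371.

μ = 425.000, τ = 0.000371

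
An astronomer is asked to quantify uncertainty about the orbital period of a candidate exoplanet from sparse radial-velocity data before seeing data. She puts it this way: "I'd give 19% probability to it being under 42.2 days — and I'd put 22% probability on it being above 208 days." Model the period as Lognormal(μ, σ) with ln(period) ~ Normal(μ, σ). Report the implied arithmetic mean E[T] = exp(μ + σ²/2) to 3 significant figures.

E[T] ≈ 157 days

If T ~ Lognormal(μ,σ) then ln T ~ Normal(μ,σ), so the p-quantile of ln T is μ + z_p·σ.
ln(42.2) = 3.742 and ln(208) = 5.338; z_{0.19} = -0.8779, z_{0.78} = 0.7722.
σ = (5.338 − 3.742)/(0.7722 − (-0.8779)) = 0.967.
μ = 3.742 − (-0.8779)·0.967 = 4.591.
E[T] = exp(μ + σ²/2) = exp(4.591 + 0.4672) = 157 days.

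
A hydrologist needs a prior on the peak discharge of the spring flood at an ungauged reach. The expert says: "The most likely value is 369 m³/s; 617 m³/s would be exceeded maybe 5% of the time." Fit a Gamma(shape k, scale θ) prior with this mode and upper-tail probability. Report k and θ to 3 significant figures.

Gamma(k,θ) with k>1 has mode (k−1)θ, so θ = 369/(k−1).
Need P(X < 617) = 0.95 with θ tied to k this way. Start at k = 2, θ = 369: P(X<617) ≈ 0.498.
Too low — raise k to concentrate. Iterating converges to k ≈ 11.6.
Then θ = 369/(11.6−1) ≈ 34.9.

k ≈ 11.6, θ ≈ 34.9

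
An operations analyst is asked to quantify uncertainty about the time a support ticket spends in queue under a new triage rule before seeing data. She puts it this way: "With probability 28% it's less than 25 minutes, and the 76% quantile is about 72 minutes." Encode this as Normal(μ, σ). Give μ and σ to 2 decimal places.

μ = 46.25, σ = 36.46

The p-quantile of Normal(μ,σ) is μ + z_p·σ, with z_{0.28} = -0.5828 and z_{0.76} = 0.7063.
Eliminate σ: μ = (z₂·x₁ − z₁·x₂)/(z₂ − z₁) = (0.7063·25 − (-0.5828)·72)/1.289 = 46.25.
Then σ = (x₂ − x₁)/(z₂ − z₁) = (72 − 25)/1.289 = 36.46.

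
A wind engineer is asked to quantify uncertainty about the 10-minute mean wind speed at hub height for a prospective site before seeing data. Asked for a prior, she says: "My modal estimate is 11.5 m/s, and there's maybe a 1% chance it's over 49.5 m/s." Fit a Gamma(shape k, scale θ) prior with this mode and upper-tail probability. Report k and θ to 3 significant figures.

Gamma(k,θ) with k>1 has mode (k−1)θ, so θ = 11.5/(k−1).
Need P(X < 49.5) = 0.99 with θ tied to k this way. Start at k = 2, θ = 11.5: P(X<49.5) ≈ 0.928.
Too low — raise k to concentrate. Iterating converges to k ≈ 2.92.
Then θ = 11.5/(2.92−1) ≈ 5.98.

k ≈ 2.92, θ ≈ 5.98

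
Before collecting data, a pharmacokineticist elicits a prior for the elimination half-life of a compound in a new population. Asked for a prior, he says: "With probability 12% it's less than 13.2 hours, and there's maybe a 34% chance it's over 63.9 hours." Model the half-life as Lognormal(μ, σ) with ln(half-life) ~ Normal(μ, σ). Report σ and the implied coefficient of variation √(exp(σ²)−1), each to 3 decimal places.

If T ~ Lognormal(μ,σ) then ln T ~ Normal(μ,σ), so the p-quantile of ln T is μ + z_p·σ.
ln(13.2) = 2.58 and ln(63.9) = 4.157; z_{0.12} = -1.175, z_{0.66} = 0.4125.
σ = (4.157 − 2.58)/(0.4125 − (-1.175)) = 0.993.
μ = 2.58 − (-1.175)·0.993 = 3.748.
CV = √(exp(σ²)−1) = √(exp(0.9870)−1) = 1.297.

σ ≈ 0.993, CV ≈ 1.297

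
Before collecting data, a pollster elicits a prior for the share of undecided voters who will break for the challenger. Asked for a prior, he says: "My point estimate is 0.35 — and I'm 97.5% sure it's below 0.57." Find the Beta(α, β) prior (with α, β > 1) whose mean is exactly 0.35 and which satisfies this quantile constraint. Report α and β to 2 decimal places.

α ≈ 6.71, β ≈ 12.47

With mean 0.35 fixed, write α = 0.35s, β = 0.65s where s = α+β.
Need P(θ < 0.57) = 0.975 under Beta(0.35s, 0.65s). Normal approximation: (q−m)/√(m(1−m)/s) ≈ z_{0.975} = 1.96, so s ≈ 0.35·0.65·(1.96)²/(0.57−0.35)² = 18.1.
At s = 18.1: P(θ<0.57) ≈ 0.971. Adjusting to match 0.975 gives s ≈ 19.19.
So α = 0.35·19.19 ≈ 6.71, β = 0.65·19.19 ≈ 12.47.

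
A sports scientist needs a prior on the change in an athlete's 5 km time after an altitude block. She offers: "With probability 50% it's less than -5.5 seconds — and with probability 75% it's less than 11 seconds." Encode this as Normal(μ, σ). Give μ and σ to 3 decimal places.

For Normal(μ,σ), the p-quantile is μ + z_p·σ. Here z_{0.5} = 0, z_{0.75} = 0.6745.
So -5.5 = μ + 0σ and 11 = μ + 0.6745σ.
Subtracting: σ = (11 − -5.5)/(0.6745 − (0)) = 24.463.
Then μ = -5.5 − (0)·24.463 = -5.500.

μ = -5.500, σ = 24.463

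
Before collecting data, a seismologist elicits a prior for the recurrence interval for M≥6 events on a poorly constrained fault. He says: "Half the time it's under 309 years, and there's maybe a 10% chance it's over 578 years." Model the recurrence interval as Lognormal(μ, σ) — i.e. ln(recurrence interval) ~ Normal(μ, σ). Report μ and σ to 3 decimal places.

If T ~ Lognormal(μ,σ) then ln T ~ Normal(μ,σ), so the p-quantile of ln T is μ + z_p·σ.
ln(309) = 5.733 and ln(578) = 6.36; z_{0.5} = 0, z_{0.9} = 1.282.
σ = (6.36 − 5.733)/(1.282 − (0)) = 0.489.
μ = 5.733 − (0)·0.489 = 5.733.

μ ≈ 5.733, σ ≈ 0.489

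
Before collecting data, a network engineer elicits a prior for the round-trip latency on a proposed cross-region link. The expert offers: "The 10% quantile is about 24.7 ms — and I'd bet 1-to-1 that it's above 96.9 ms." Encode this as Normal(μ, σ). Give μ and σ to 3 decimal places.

μ = 96.900, σ = 56.338

The p-quantile of Normal(μ,σ) is μ + z_p·σ, with z_{0.1} = -1.282 and z_{0.5} = 0.
Eliminate σ: μ = (z₂·x₁ − z₁·x₂)/(z₂ − z₁) = (0·24.7 − (-1.282)·96.9)/1.282 = 96.900.
Then σ = (x₂ − x₁)/(z₂ − z₁) = (96.9 − 24.7)/1.282 = 56.338.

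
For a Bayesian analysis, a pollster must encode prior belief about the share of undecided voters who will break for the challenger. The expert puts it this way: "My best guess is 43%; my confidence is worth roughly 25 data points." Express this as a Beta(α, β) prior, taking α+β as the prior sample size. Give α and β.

Under the effective-sample-size interpretation, Beta(α, β) has prior mean α/(α+β) and prior sample size α+β.
So α+β = 25 and α/(α+β) = 0.43, giving α = 0.43·25 = 10.75 and β = 25 − 10.75 = 14.25.

α = 10.75, β = 14.25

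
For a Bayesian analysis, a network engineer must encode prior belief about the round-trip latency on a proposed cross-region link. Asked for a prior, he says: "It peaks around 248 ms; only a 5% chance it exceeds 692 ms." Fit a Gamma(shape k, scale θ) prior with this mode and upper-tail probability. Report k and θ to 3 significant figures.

k ≈ 3.54, θ ≈ 97.5

Gamma(k,θ) with k>1 has mode (k−1)θ, so θ = 248/(k−1).
Need P(X < 692) = 0.95 with θ tied to k this way. Start at k = 2, θ = 248: P(X<692) ≈ 0.767.
Too low — raise k to concentrate. Iterating converges to k ≈ 3.54.
Then θ = 248/(3.54−1) ≈ 97.5.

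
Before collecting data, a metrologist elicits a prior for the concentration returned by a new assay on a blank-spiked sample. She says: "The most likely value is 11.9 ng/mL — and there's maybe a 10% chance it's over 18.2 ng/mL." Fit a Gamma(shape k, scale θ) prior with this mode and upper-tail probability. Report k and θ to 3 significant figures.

Gamma(k,θ) with k>1 has mode (k−1)θ, so θ = 11.9/(k−1).
Need P(X < 18.2) = 0.9 with θ tied to k this way. Start at k = 2, θ = 11.9: P(X<18.2) ≈ 0.452.
Too low — raise k to concentrate. Iterating converges to k ≈ 11.3.
Then θ = 11.9/(11.3−1) ≈ 1.15.

k ≈ 11.3, θ ≈ 1.15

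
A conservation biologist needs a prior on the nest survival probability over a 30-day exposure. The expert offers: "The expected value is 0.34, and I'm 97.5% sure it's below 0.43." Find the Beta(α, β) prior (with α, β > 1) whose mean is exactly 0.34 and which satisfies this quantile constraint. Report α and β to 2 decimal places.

α ≈ 37.96, β ≈ 73.68

With mean 0.34 fixed, write α = 0.34s, β = 0.66s where s = α+β.
Need P(θ < 0.43) = 0.975 under Beta(0.34s, 0.66s). Normal approximation: (q−m)/√(m(1−m)/s) ≈ z_{0.975} = 1.96, so s ≈ 0.34·0.66·(1.96)²/(0.43−0.34)² = 106.4.
At s = 106.4: P(θ<0.43) ≈ 0.972. Adjusting to match 0.975 gives s ≈ 111.63.
So α = 0.34·111.63 ≈ 37.96, β = 0.66·111.63 ≈ 73.68.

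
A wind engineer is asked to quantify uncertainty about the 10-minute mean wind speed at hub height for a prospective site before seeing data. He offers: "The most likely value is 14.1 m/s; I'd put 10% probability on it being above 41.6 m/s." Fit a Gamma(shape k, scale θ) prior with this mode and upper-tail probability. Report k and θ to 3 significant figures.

Gamma(k,θ) with k>1 has mode (k−1)θ, so θ = 14.1/(k−1).
Need P(X < 41.6) = 0.9 with θ tied to k this way. Start at k = 2, θ = 14.1: P(X<41.6) ≈ 0.793.
Too low — raise k to concentrate. Iterating converges to k ≈ 2.63.
Then θ = 14.1/(2.63−1) ≈ 8.67.

k ≈ 2.63, θ ≈ 8.67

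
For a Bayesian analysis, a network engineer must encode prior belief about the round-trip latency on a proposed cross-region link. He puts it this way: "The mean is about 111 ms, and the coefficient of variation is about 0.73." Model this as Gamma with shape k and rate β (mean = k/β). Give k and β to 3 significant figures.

For Gamma(k, rate β): mean = k/β, variance = k/β², so CV = 1/√k.
CV = 0.73, hence k = 1/CV² = 1.88.
Then β = k/mean = 1.88/111 = 0.0169.

k ≈ 1.88, β ≈ 0.0169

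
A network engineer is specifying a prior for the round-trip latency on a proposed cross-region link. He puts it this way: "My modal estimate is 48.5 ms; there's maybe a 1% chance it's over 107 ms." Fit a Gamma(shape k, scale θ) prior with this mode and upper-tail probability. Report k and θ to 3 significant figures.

k ≈ 8.7, θ ≈ 6.3

Gamma(k,θ) with k>1 has mode (k−1)θ, so θ = 48.5/(k−1).
Need P(X < 107) = 0.99 with θ tied to k this way. Start at k = 2, θ = 48.5: P(X<107) ≈ 0.647.
Too low — raise k to concentrate. Iterating converges to k ≈ 8.7.
Then θ = 48.5/(8.7−1) ≈ 6.3.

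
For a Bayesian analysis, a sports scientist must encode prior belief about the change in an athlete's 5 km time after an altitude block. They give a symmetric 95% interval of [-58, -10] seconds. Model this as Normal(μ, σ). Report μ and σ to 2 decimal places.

A symmetric 95% interval runs μ ± z·σ with z = 1.96.
Half-width = 24, so σ = 24/1.96 = 12.25.
μ is the interval midpoint, -34.00.

μ = -34.00, σ = 12.25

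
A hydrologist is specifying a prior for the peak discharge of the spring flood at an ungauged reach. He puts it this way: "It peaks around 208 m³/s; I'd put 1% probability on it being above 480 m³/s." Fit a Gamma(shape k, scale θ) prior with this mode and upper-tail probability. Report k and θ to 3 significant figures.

k ≈ 7.83, θ ≈ 30.5

Gamma(k,θ) with k>1 has mode (k−1)θ, so θ = 208/(k−1).
Need P(X < 480) = 0.99 with θ tied to k this way. Start at k = 2, θ = 208: P(X<480) ≈ 0.671.
Too low — raise k to concentrate. Iterating converges to k ≈ 7.83.
Then θ = 208/(7.83−1) ≈ 30.5.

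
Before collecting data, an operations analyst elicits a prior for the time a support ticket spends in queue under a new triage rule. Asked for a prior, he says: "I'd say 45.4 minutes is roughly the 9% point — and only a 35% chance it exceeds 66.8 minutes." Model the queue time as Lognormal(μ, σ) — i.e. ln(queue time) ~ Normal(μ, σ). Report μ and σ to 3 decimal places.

μ ≈ 4.115, σ ≈ 0.224

If T ~ Lognormal(μ,σ) then ln T ~ Normal(μ,σ), so the p-quantile of ln T is μ + z_p·σ.
ln(45.4) = 3.816 and ln(66.8) = 4.202; z_{0.09} = -1.341, z_{0.65} = 0.3853.
σ = (4.202 − 3.816)/(0.3853 − (-1.341)) = 0.224.
μ = 3.816 − (-1.341)·0.224 = 4.115.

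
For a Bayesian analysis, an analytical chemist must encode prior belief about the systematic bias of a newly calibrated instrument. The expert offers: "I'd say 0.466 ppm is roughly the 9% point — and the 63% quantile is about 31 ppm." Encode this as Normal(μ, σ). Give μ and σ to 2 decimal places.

The p-quantile of Normal(μ,σ) is μ + z_p·σ, with z_{0.09} = -1.341 and z_{0.63} = 0.3319.
Eliminate σ: μ = (z₂·x₁ − z₁·x₂)/(z₂ − z₁) = (0.3319·0.466 − (-1.341)·31)/1.673 = 24.94.
Then σ = (x₂ − x₁)/(z₂ − z₁) = (31 − 0.466)/1.673 = 18.26.

μ = 24.94, σ = 18.26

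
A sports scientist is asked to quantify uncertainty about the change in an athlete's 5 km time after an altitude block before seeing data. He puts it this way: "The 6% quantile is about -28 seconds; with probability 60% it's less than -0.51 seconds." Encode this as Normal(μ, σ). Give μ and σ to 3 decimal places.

μ = -4.362, σ = 15.204

The p-quantile of Normal(μ,σ) is μ + z_p·σ, with z_{0.06} = -1.555 and z_{0.6} = 0.2533.
Eliminate σ: μ = (z₂·x₁ − z₁·x₂)/(z₂ − z₁) = (0.2533·-28 − (-1.555)·-0.51)/1.808 = -4.362.
Then σ = (x₂ − x₁)/(z₂ − z₁) = (-0.51 − -28)/1.808 = 15.204.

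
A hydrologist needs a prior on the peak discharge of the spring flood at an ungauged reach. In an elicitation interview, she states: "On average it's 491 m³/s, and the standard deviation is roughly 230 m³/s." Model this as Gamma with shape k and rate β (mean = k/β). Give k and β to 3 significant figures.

k ≈ 4.56, β ≈ 0.00928

For Gamma(k, rate β): mean = k/β, variance = k/β², so CV = 1/√k.
CV = SD/mean = 230/491 = 0.4684, hence k = 1/CV² = 4.56.
Then β = k/mean = 4.56/491 = 0.00928.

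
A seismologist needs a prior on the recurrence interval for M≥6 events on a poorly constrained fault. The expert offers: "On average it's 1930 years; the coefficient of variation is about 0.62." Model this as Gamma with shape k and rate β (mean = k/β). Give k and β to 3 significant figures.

For Gamma(k, rate β): mean = k/β, variance = k/β², so CV = 1/√k.
CV = 0.62, hence k = 1/CV² = 2.6.
Then β = k/mean = 2.6/1930 = 0.00135.

k ≈ 2.6, β ≈ 0.00135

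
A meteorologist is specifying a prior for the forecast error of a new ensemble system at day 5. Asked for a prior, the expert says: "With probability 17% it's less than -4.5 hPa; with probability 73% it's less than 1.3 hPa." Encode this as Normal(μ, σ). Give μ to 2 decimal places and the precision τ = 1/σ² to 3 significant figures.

The p-quantile of Normal(μ,σ) is μ + z_p·σ, with z_{0.17} = -0.9542 and z_{0.73} = 0.6128.
Eliminate σ: μ = (z₂·x₁ − z₁·x₂)/(z₂ − z₁) = (0.6128·-4.5 − (-0.9542)·1.3)/1.567 = -0.97.
Then σ = (x₂ − x₁)/(z₂ − z₁) = (1.3 − -4.5)/1.567 = 3.70.
Precision τ = 1/σ² = 1/3.701² = 0.073.

μ = -0.97, τ = 0.073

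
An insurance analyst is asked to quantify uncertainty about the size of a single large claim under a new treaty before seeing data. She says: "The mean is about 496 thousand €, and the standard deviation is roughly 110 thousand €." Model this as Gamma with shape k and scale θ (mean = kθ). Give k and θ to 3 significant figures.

k ≈ 20.3, θ ≈ 24.4

For Gamma(k, scale θ): mean = kθ, variance = kθ², so CV = 1/√k.
CV = SD/mean = 110/496 = 0.2218, hence k = 1/CV² = 20.3.
Then θ = mean/k = 496/20.3 = 24.4.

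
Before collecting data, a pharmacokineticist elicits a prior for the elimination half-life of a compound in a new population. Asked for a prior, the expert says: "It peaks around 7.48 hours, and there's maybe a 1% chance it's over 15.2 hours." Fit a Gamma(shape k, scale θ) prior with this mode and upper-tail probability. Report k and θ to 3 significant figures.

k ≈ 10.7, θ ≈ 0.768

Gamma(k,θ) with k>1 has mode (k−1)θ, so θ = 7.48/(k−1).
Need P(X < 15.2) = 0.99 with θ tied to k this way. Start at k = 2, θ = 7.48: P(X<15.2) ≈ 0.603.
Too low — raise k to concentrate. Iterating converges to k ≈ 10.7.
Then θ = 7.48/(10.7−1) ≈ 0.768.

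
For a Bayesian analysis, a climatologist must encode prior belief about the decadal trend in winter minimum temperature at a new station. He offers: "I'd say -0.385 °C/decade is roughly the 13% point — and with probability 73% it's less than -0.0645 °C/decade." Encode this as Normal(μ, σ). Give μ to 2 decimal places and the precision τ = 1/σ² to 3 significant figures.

μ = -0.18, τ = 29.4

For Normal(μ,σ), the p-quantile is μ + z_p·σ. Here z_{0.13} = -1.126, z_{0.73} = 0.6128.
So -0.385 = μ − 1.126σ and -0.0645 = μ + 0.6128σ.
Subtracting: σ = (-0.0645 − -0.385)/(0.6128 − (-1.126)) = 0.18.
Then μ = -0.385 − (-1.126)·0.18 = -0.18.
Precision τ = 1/σ² = 1/0.1843² = 29.4.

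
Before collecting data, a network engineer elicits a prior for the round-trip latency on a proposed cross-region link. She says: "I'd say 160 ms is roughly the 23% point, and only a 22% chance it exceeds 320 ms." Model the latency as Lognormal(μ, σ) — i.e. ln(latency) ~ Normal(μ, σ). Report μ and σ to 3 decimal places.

If T ~ Lognormal(μ,σ) then ln T ~ Normal(μ,σ), so the p-quantile of ln T is μ + z_p·σ.
ln(160) = 5.075 and ln(320) = 5.768; z_{0.23} = -0.7388, z_{0.78} = 0.7722.
σ = (5.768 − 5.075)/(0.7722 − (-0.7388)) = 0.459.
μ = 5.075 − (-0.7388)·0.459 = 5.414.

μ ≈ 5.414, σ ≈ 0.459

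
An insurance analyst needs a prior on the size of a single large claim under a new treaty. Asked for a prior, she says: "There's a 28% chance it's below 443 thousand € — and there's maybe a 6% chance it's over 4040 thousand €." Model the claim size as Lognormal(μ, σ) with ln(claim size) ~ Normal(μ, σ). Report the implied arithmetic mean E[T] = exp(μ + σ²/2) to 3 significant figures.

If T ~ Lognormal(μ,σ) then ln T ~ Normal(μ,σ), so the p-quantile of ln T is μ + z_p·σ.
ln(443) = 6.094 and ln(4040) = 8.304; z_{0.28} = -0.5828, z_{0.94} = 1.555.
σ = (8.304 − 6.094)/(1.555 − (-0.5828)) = 1.034.
μ = 6.094 − (-0.5828)·1.034 = 6.696.
E[T] = exp(μ + σ²/2) = exp(6.696 + 0.5346) = 1380 thousand €.

E[T] ≈ 1380 thousand €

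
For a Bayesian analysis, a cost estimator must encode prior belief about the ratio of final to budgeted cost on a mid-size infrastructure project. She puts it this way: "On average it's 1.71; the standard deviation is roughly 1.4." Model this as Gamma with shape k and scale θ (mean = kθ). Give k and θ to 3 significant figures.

For Gamma(k, scale θ): mean = kθ, variance = kθ², so CV = 1/√k.
CV = SD/mean = 1.4/1.71 = 0.8187, hence k = 1/CV² = 1.49.
Then θ = mean/k = 1.71/1.49 = 1.15.

k ≈ 1.49, θ ≈ 1.15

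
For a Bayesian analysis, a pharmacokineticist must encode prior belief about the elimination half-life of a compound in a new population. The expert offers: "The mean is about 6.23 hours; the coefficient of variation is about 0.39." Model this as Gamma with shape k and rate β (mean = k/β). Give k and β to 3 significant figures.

For Gamma(k, rate β): mean = k/β, variance = k/β², so CV = 1/√k.
CV = 0.39, hence k = 1/CV² = 6.57.
Then β = k/mean = 6.57/6.23 = 1.06.

k ≈ 6.57, β ≈ 1.06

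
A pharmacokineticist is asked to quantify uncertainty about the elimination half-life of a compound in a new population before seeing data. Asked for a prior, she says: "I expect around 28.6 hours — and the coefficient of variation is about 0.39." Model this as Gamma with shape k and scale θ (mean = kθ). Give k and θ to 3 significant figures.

k ≈ 6.57, θ ≈ 4.35

For Gamma(k, scale θ): mean = kθ, variance = kθ², so CV = 1/√k.
CV = 0.39, hence k = 1/CV² = 6.57.
Then θ = mean/k = 28.6/6.57 = 4.35.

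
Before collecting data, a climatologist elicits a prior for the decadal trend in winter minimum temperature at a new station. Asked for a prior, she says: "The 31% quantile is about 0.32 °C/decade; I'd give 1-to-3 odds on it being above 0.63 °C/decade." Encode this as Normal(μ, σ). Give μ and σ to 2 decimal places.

μ = 0.45, σ = 0.26

The p-quantile of Normal(μ,σ) is μ + z_p·σ, with z_{0.31} = -0.4959 and z_{0.75} = 0.6745.
Eliminate σ: μ = (z₂·x₁ − z₁·x₂)/(z₂ − z₁) = (0.6745·0.32 − (-0.4959)·0.63)/1.17 = 0.45.
Then σ = (x₂ − x₁)/(z₂ − z₁) = (0.63 − 0.32)/1.17 = 0.26.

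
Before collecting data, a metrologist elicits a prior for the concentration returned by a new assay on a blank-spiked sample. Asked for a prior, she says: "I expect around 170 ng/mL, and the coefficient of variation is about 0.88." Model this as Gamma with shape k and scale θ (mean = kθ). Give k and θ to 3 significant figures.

k ≈ 1.29, θ ≈ 132

For Gamma(k, scale θ): mean = kθ, variance = kθ², so CV = 1/√k.
CV = 0.88, hence k = 1/CV² = 1.29.
Then θ = mean/k = 170/1.29 = 132.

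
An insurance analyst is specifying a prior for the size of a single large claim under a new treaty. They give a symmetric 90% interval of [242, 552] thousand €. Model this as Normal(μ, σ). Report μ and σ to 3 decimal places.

μ = 397.000, σ = 94.233

A symmetric 90% interval runs μ ± z·σ with z = 1.645.
Half-width = 155, so σ = 155/1.645 = 94.233.
μ is the interval midpoint, 397.000.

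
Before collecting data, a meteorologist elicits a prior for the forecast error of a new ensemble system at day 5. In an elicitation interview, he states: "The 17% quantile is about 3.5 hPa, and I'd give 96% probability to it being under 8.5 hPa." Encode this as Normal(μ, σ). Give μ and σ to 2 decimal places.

The p-quantile of Normal(μ,σ) is μ + z_p·σ, with z_{0.17} = -0.9542 and z_{0.96} = 1.751.
Eliminate σ: μ = (z₂·x₁ − z₁·x₂)/(z₂ − z₁) = (1.751·3.5 − (-0.9542)·8.5)/2.705 = 5.26.
Then σ = (x₂ − x₁)/(z₂ − z₁) = (8.5 − 3.5)/2.705 = 1.85.

μ = 5.26, σ = 1.85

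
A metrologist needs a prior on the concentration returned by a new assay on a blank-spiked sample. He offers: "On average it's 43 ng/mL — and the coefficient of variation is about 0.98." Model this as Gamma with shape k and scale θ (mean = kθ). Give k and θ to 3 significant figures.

k ≈ 1.04, θ ≈ 41.3

For Gamma(k, scale θ): mean = kθ, variance = kθ², so CV = 1/√k.
CV = 0.98, hence k = 1/CV² = 1.04.
Then θ = mean/k = 43/1.04 = 41.3.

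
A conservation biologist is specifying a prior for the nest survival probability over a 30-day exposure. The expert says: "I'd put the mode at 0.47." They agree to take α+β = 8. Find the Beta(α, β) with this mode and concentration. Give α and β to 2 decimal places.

α = 3.82, β = 4.18

For α,β > 1 the Beta mode is (α−1)/(α+β−2). With α+β = 8, the mode is (α−1)/6.
Set (α−1)/6 = 0.47 → α = 1 + 0.47·6 = 3.82.
β = 8 − α = 4.18.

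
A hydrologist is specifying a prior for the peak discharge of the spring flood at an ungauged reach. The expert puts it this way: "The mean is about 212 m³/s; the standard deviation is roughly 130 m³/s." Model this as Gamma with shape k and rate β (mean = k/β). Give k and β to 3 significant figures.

k ≈ 2.66, β ≈ 0.0125

For Gamma(k, rate β): mean = k/β, variance = k/β², so CV = 1/√k.
CV = SD/mean = 130/212 = 0.6132, hence k = 1/CV² = 2.66.
Then β = k/mean = 2.66/212 = 0.0125.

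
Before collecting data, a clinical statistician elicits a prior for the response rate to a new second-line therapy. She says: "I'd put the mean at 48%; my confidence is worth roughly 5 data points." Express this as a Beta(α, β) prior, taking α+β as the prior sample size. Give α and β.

α = 2.4, β = 2.6

Under the effective-sample-size interpretation, Beta(α, β) has prior mean α/(α+β) and prior sample size α+β.
So α+β = 5 and α/(α+β) = 0.48, giving α = 0.48·5 = 2.4 and β = 5 − 2.4 = 2.6.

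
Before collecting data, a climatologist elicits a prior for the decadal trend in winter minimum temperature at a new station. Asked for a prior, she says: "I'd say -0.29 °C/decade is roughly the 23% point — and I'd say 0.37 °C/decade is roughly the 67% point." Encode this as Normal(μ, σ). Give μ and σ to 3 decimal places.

μ = 0.124, σ = 0.560

For Normal(μ,σ), the p-quantile is μ + z_p·σ. Here z_{0.23} = -0.7388, z_{0.67} = 0.4399.
So -0.29 = μ − 0.7388σ and 0.37 = μ + 0.4399σ.
Subtracting: σ = (0.37 − -0.29)/(0.4399 − (-0.7388)) = 0.560.
Then μ = -0.29 − (-0.7388)·0.560 = 0.124.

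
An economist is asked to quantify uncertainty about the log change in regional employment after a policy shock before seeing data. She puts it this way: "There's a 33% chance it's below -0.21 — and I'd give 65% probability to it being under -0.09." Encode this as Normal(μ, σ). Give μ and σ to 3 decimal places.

For Normal(μ,σ), the p-quantile is μ + z_p·σ. Here z_{0.33} = -0.4399, z_{0.65} = 0.3853.
So -0.21 = μ − 0.4399σ and -0.09 = μ + 0.3853σ.
Subtracting: σ = (-0.09 − -0.21)/(0.3853 − (-0.4399)) = 0.145.
Then μ = -0.21 − (-0.4399)·0.145 = -0.146.

μ = -0.146, σ = 0.145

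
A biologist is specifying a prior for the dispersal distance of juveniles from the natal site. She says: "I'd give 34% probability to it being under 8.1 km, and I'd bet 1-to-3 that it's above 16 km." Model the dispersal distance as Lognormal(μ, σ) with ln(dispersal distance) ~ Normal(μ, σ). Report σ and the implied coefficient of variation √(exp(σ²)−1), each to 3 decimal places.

If T ~ Lognormal(μ,σ) then ln T ~ Normal(μ,σ), so the p-quantile of ln T is μ + z_p·σ.
ln(8.1) = 2.092 and ln(16) = 2.773; z_{0.34} = -0.4125, z_{0.75} = 0.6745.
σ = (2.773 − 2.092)/(0.6745 − (-0.4125)) = 0.626.
μ = 2.092 − (-0.4125)·0.626 = 2.350.
CV = √(exp(σ²)−1) = √(exp(0.3922)−1) = 0.693.

σ ≈ 0.626, CV ≈ 0.693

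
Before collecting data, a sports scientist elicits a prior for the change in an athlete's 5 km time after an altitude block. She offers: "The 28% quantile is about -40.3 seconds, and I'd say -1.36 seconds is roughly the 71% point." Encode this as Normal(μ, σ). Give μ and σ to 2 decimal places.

The p-quantile of Normal(μ,σ) is μ + z_p·σ, with z_{0.28} = -0.5828 and z_{0.71} = 0.5534.
Eliminate σ: μ = (z₂·x₁ − z₁·x₂)/(z₂ − z₁) = (0.5534·-40.3 − (-0.5828)·-1.36)/1.136 = -20.33.
Then σ = (x₂ − x₁)/(z₂ − z₁) = (-1.36 − -40.3)/1.136 = 34.27.

μ = -20.33, σ = 34.27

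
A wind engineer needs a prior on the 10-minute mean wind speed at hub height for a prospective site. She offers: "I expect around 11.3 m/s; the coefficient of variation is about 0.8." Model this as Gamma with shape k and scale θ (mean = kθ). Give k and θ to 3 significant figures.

For Gamma(k, scale θ): mean = kθ, variance = kθ², so CV = 1/√k.
CV = 0.8, hence k = 1/CV² = 1.56.
Then θ = mean/k = 11.3/1.56 = 7.23.

k ≈ 1.56, θ ≈ 7.23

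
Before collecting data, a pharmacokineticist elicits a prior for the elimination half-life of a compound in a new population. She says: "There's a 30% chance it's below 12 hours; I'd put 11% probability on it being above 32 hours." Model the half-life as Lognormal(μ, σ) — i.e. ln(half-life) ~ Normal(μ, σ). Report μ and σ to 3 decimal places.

μ ≈ 2.779, σ ≈ 0.560

If T ~ Lognormal(μ,σ) then ln T ~ Normal(μ,σ), so the p-quantile of ln T is μ + z_p·σ.
ln(12) = 2.485 and ln(32) = 3.466; z_{0.3} = -0.5244, z_{0.89} = 1.227.
σ = (3.466 − 2.485)/(1.227 − (-0.5244)) = 0.560.
μ = 2.485 − (-0.5244)·0.560 = 2.779.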